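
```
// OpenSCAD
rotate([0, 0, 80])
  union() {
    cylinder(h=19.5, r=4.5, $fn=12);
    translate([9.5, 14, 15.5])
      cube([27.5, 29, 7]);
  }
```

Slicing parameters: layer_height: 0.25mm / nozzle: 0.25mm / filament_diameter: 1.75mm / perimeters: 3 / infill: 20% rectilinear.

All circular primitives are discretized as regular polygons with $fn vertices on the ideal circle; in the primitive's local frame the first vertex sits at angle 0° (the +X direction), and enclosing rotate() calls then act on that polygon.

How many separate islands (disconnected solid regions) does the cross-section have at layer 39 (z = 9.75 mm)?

1

At z = 9.75 mm: the cylinder: section is a regular 12-gon, circumradius r=4.5; the cube at (9.5, 14) does not reach this height (z outside [15.5, 22.5]); Combining (union): only the r=4.5 cylinder is present, so the union is just that shape — 1 connected region; (whole slice rotated 80° about Z — lengths, areas and connectivity unchanged). Overall, the cross-section is a single solid region. Island count = 1.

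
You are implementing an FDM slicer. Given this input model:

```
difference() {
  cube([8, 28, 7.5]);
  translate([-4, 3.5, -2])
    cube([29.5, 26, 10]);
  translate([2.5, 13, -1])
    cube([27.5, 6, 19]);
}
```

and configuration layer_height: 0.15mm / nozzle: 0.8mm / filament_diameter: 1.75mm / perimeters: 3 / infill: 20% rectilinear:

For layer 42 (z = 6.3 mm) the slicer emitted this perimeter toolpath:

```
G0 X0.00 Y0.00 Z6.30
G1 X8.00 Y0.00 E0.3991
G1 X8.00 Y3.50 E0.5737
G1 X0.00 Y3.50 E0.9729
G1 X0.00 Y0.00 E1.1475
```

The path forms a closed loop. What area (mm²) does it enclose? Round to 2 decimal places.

Apply the shoelace formula to the sequence of (X, Y) vertices; enclosed area = 28.00 mm².

28.00 mm²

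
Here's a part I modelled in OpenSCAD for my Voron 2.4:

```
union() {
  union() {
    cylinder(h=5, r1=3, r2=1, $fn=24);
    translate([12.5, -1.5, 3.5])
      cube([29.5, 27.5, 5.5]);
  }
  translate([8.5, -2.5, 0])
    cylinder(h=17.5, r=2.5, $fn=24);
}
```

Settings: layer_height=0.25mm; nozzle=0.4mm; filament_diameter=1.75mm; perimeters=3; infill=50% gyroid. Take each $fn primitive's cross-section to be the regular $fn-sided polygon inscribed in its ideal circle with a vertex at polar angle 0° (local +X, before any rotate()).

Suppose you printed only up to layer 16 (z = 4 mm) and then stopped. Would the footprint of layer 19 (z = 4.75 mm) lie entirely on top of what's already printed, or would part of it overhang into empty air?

entirely on top

Compare the two slices. At z = 4: the cone: at t=0.800 of its height the radius interpolates to r₁+(r₂−r₁)t = 1.400, giving a regular 24-gon of that circumradius (area = (24/2)·1.400²·sin(360°/24) = 6.09 mm²); the 29.5×27.5 cube at (12.5, -1.5) contributes its full rectangle (area 811.25 mm²); Taking the union: the 2 present regions are separate (no shared area or edge), so areas and boundary lengths simply add and each stays a separate island — area = 817.34 mm²; the r=2.5 cylinder at (8.5, -2.5) gives a regular 24-gon of circumradius 2.5 (constant along its height) (area = (24/2)·2.500²·sin(360°/24) = 19.41 mm²); Merging all regions: the 2 present regions are separate (no shared area or edge), so areas and boundary lengths simply add and each stays a separate island — area = 836.75 mm². At z = 4.75: the cone (r1=3→r2=1) has section circumradius 1.100 here — a regular 24-gon (area = (24/2)·1.100²·sin(360°/24) = 3.76 mm²); the cube at (12.5, -1.5) (footprint 29.5×27.5) is included at this height (area 811.25 mm²); Taking the union: the 2 present regions are separate (no shared area or edge), so areas and boundary lengths simply add and each stays a separate island — area = 815.01 mm²; the cylinder at (8.5, -2.5): section is a regular 24-gon, circumradius r=2.5 (area = (24/2)·2.500²·sin(360°/24) = 19.41 mm²); Taking the union: the 2 present regions are separate (no shared area or edge), so areas and boundary lengths simply add and each stays a separate island — area = 834.42 mm². Checking containment: the cross-section at z = 4.75 is a subset of the cross-section at z = 4.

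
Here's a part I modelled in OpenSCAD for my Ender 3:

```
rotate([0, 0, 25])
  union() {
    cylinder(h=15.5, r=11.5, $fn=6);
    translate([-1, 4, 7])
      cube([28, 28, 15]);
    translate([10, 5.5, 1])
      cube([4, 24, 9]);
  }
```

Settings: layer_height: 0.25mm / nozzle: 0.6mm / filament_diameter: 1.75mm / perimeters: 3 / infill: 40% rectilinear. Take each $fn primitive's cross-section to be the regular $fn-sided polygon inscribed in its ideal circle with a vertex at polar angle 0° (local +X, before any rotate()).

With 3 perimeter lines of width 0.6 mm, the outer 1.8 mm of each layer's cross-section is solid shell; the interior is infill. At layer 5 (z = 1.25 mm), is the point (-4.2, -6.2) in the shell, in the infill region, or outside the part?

At z = 1.25 mm: the cylinder: section is a regular 6-gon, circumradius r=11.5; the cube at (-1, 4) is absent (z outside [7, 22]); the cube at (10, 5.5) (footprint 4×24) is included at this height; Merging all regions: the 2 present regions are separate (no shared area or edge), so areas and boundary lengths simply add and each stays a separate island — 2 connected regions; (rotated 25° about Z; rotation is an isometry so areas/perimeters/island counts are preserved). Overall, the cross-section has 2 separate islands. Undo the 25° rotation: the query point maps to (-6.427, -3.844) in the un-rotated model frame. The nearest boundary edge runs (-5.75, -9.96)→(-11.50, 0.00); distance from the point to it = 2.47 mm. (Shell/infill is judged within the island containing the point — the largest one.) The point is inside the cross-section and 2.47 mm from the nearest boundary — more than the 1.8 mm shell width (3 × 0.6), so it's in the infill interior.

infill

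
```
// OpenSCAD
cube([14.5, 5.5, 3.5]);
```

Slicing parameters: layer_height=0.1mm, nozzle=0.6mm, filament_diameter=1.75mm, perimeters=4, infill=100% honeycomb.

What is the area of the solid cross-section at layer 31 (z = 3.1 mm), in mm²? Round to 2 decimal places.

At z = 3.1 mm: the cube is present — its section is the full 14.5×5.5 rectangle (area 79.75 mm²). Overall, the cross-section is a single solid region. Net area = 79.75 mm².

79.75 mm²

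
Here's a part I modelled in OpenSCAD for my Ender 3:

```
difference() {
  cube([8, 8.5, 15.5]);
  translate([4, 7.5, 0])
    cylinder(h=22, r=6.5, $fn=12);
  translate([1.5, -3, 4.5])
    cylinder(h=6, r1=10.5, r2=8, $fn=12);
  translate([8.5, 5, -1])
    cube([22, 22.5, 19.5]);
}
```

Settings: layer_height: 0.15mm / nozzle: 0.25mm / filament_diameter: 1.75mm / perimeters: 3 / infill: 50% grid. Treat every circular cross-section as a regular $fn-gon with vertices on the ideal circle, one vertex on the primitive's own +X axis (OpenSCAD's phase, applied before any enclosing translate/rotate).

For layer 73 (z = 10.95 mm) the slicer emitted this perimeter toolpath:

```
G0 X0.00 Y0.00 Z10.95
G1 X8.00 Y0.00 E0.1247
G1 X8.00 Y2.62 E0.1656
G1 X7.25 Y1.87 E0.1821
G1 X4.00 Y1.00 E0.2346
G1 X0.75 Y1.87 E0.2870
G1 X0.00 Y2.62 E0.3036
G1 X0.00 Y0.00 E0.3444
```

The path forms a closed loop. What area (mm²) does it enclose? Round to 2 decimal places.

Apply the shoelace formula to the sequence of (X, Y) vertices; enclosed area = 12.70 mm².

12.70 mm²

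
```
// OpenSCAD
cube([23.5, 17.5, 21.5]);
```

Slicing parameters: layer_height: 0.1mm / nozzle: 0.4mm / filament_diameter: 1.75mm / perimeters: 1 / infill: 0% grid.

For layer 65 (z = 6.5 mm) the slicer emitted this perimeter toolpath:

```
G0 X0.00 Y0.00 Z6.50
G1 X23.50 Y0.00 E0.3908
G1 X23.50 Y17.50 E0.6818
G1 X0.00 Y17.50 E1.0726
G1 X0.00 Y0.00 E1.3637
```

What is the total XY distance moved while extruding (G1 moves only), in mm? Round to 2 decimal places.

82.00 mm

Sum the Euclidean lengths of each G1 segment: total = 82.00 mm.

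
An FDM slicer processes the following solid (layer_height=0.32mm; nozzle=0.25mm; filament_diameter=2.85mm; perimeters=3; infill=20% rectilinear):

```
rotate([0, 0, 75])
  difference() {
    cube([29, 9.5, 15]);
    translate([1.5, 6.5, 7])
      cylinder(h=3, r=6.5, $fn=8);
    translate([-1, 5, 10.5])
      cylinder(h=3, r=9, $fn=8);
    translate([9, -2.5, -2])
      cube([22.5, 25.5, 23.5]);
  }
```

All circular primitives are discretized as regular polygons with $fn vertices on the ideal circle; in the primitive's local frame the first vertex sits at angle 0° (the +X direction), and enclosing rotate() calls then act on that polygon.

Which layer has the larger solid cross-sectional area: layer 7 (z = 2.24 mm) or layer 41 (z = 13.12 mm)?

layer 7 (z = 2.24 mm)

Layer 7 (z = 2.24): the 29×9.5 cube contributes its full rectangle (area 275.50 mm²); the cylinder at (1.5, 6.5) does not reach this height (z outside [7, 10]); the cylinder at (-1, 5) is absent (z outside [10.5, 13.5]); the 22.5×25.5 cube at (9, -2.5) contributes its full rectangle (area 573.75 mm²); After the difference (first − rest): starting from the 29×9.5 cube (275.50 mm²), the 22.5×25.5 cube at (9, -2.5) partially overlaps it — only the 190.00 mm² overlap (of its 573.75 mm²) is removed, clipping the outline — area = 85.50 mm²; (whole slice rotated 75° about Z — lengths, areas and connectivity unchanged). So its area = 85.50 mm². Layer 41 (z = 13.12): the cube is present — its section is the full 29×9.5 rectangle (area 275.50 mm²); the cylinder at (1.5, 6.5) is absent (z outside [7, 10]); the r=9 cylinder at (-1, 5) gives a regular 8-gon of circumradius 9 (constant along its height) (area = (8/2)·9.000²·sin(360°/8) = 229.10 mm²); the 22.5×25.5 cube at (9, -2.5) contributes its full rectangle (area 573.75 mm²); Taking the first minus the rest: starting from the 29×9.5 cube (275.50 mm²), the r=9 cylinder at (-1, 5) partially overlaps it — only the 66.63 mm² overlap (of its 229.10 mm²) is removed, clipping the outline; the 22.5×25.5 cube at (9, -2.5) partially overlaps it — only the 190.00 mm² overlap (of its 573.75 mm²) is removed, clipping the outline — area = 18.87 mm²; (whole slice rotated 75° about Z — lengths, areas and connectivity unchanged). So its area = 18.87 mm². Layer 7 is larger (85.50 vs 18.87 mm²).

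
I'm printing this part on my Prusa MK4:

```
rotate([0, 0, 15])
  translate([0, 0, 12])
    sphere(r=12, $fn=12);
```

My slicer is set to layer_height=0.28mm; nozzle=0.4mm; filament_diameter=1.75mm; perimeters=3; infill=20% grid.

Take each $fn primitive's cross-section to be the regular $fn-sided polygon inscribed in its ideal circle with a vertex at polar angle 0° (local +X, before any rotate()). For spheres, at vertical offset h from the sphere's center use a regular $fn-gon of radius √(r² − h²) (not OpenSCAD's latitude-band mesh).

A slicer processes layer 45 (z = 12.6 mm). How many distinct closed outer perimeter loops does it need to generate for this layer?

At z = 12.6 mm: the r=12 sphere slices to a regular 12-gon of circumradius 11.985 (√(r²−h²) with h=0.6 from center); (rotated 15° about Z; rotation is an isometry so areas/perimeters/island counts are preserved). The result has 1 disconnected region.

1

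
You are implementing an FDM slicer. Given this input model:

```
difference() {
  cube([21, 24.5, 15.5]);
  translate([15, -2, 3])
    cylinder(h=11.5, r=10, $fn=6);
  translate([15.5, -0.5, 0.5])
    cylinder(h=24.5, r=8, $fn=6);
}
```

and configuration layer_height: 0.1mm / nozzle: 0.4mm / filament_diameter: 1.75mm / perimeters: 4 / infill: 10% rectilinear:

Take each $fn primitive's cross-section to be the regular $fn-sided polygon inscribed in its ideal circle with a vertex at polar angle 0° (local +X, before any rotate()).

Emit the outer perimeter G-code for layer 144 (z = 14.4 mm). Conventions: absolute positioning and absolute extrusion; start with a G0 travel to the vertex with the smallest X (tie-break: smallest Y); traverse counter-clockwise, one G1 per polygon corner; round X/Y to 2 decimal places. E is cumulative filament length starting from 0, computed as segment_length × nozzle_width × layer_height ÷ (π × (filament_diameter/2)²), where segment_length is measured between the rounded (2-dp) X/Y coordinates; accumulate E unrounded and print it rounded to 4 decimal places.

G0 X0.00 Y0.00 Z14.40
G1 X6.15 Y0.00 E0.1023
G1 X10.00 Y6.66 E0.2302
G1 X20.00 Y6.66 E0.3965
G1 X21.00 Y4.93 E0.4297
G1 X21.00 Y24.50 E0.7552
G1 X0.00 Y24.50 E1.1044
G1 X0.00 Y0.00 E1.5119

At z = 14.4 mm: the cube (footprint 21×24.5) is included at this height; the r=10 cylinder at (15, -2) contributes a regular 6-gon of circumradius 10; the cylinder at (15.5, -0.5): section is a regular 6-gon, circumradius r=8; After the difference (first − rest): starting from the 21×24.5 cube, the r=10 cylinder at (15, -2) partially overlaps it — only the 85.20 mm² overlap (of its 259.81 mm²) is removed, clipping the outline; the r=8 cylinder at (15.5, -0.5) misses the remaining region (no effect) — 1 connected region. The outline is a single polygon with 7 vertices. Extrusion per mm of travel: 0.4 × 0.1 / (π × 0.875²) = 0.016630. Accumulating E over each segment gives final E = 1.5119.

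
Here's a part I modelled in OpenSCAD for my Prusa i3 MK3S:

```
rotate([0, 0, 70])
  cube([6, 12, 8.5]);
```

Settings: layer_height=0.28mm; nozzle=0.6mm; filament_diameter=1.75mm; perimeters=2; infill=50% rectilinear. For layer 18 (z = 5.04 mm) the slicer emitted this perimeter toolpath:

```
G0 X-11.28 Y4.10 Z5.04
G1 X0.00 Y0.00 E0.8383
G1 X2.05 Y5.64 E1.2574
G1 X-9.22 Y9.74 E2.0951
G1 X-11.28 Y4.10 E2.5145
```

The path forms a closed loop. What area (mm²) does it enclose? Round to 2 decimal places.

72.02 mm²

Apply the shoelace formula to the sequence of (X, Y) vertices; enclosed area = 72.02 mm².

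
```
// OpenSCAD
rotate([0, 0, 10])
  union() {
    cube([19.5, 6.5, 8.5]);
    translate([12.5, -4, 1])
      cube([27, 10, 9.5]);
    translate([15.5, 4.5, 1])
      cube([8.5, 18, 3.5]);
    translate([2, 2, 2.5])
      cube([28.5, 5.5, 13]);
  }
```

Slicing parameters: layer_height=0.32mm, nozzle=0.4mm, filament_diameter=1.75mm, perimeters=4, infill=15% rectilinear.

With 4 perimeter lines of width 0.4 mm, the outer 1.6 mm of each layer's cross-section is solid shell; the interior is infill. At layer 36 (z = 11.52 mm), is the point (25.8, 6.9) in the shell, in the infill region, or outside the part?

At z = 11.52 mm: the cube does not reach this height (z outside [0, 8.5]); the cube at (12.5, -4) does not reach this height (z outside [1, 10.5]); the cube at (15.5, 4.5) does not reach this height (z outside [1, 4.5]); the 28.5×5.5 cube at (2, 2) contributes its full rectangle; Combining (union): only the 28.5×5.5 cube at (2, 2) is present, so the union is just that shape — 1 connected region; (whole slice rotated 10° about Z — lengths, areas and connectivity unchanged). Overall, the cross-section is a single solid region. Undo the 10° rotation: the query point maps to (26.606, 2.315) in the un-rotated model frame. The nearest boundary edge runs (2.00, 2.00)→(30.50, 2.00); distance from the point to it = 0.32 mm. The point is inside the cross-section, 0.32 mm from the nearest boundary — within the 1.6 mm shell band (4 × 0.4).

shell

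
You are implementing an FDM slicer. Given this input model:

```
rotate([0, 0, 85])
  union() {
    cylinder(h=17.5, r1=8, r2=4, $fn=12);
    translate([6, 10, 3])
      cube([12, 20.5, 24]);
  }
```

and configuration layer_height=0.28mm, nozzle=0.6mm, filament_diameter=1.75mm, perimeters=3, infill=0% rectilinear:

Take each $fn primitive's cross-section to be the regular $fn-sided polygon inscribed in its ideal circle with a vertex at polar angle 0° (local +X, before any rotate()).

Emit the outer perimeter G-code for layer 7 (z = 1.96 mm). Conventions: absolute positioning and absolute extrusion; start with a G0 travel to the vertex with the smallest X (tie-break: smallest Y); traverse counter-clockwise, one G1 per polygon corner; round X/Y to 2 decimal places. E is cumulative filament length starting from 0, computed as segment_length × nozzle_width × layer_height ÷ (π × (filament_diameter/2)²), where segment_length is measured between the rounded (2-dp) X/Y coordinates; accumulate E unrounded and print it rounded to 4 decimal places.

G0 X-7.52 Y0.66 Z1.96
G1 X-6.84 Y-3.19 E0.2731
G1 X-4.33 Y-6.19 E0.5463
G1 X-0.66 Y-7.52 E0.8189
G1 X3.19 Y-6.84 E1.0920
G1 X6.19 Y-4.33 E1.3652
G1 X7.52 Y-0.66 E1.6379
G1 X6.84 Y3.19 E1.9109
G1 X4.33 Y6.19 E2.1841
G1 X0.66 Y7.52 E2.4568
G1 X-3.19 Y6.84 E2.7298
G1 X-6.19 Y4.33 E3.0031
G1 X-7.52 Y0.66 E3.2757

At z = 1.96 mm: the cone (r1=8→r2=4) has section circumradius 7.552 here — a regular 12-gon; the cube at (6, 10) does not reach this height (z outside [3, 27]); Taking the union: only the cone is present, so the union is just that shape — 1 connected region; (whole slice rotated 85° about Z — lengths, areas and connectivity unchanged). The outline is a single polygon with 12 vertices. Extrusion per mm of travel: 0.6 × 0.28 / (π × 0.875²) = 0.069846. Accumulating E over each segment gives final E = 3.2757.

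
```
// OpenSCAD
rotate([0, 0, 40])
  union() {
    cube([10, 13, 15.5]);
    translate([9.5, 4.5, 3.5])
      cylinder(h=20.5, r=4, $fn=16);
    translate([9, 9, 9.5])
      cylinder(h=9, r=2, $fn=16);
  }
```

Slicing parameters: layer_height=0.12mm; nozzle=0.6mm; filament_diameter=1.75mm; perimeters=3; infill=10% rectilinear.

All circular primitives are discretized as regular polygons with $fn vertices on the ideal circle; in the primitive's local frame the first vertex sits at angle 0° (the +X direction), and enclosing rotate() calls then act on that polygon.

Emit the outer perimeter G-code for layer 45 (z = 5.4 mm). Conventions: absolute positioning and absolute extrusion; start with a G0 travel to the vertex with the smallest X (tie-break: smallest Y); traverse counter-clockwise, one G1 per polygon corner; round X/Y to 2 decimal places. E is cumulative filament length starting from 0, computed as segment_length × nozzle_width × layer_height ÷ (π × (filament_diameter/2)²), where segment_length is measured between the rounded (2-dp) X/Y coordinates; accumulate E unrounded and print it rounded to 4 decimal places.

At z = 5.4 mm: the cube (footprint 10×13) is included at this height; the r=4 cylinder at (9.5, 4.5) gives a regular 16-gon of circumradius 4 (constant along its height); the cylinder at (9, 9) does not reach this height (z outside [9.5, 18.5]); Taking the union: the regions partially overlap (shared area 28.44 mm²), so overlapping operands fuse into one piece — 1 connected region; (rotated 40° about Z; rotation is an isometry so areas/perimeters/island counts are preserved). The outline is a single polygon with 13 vertices. Extrusion per mm of travel: 0.6 × 0.12 / (π × 0.875²) = 0.029934. Accumulating E over each segment gives final E = 1.4868.

G0 X-8.36 Y9.96 Z5.40
G1 X0.00 Y0.00 E0.3892
G1 X7.66 Y6.43 E0.6886
G1 X7.28 Y6.89 E0.7065
G1 X7.93 Y7.71 E0.7378
G1 X8.37 Y9.21 E0.7846
G1 X8.20 Y10.76 E0.8313
G1 X7.45 Y12.12 E0.8778
G1 X6.23 Y13.10 E0.9246
G1 X4.73 Y13.54 E0.9714
G1 X3.18 Y13.37 E1.0181
G1 X2.26 Y12.86 E1.0496
G1 X-0.70 Y16.39 E1.1875
G1 X-8.36 Y9.96 E1.4868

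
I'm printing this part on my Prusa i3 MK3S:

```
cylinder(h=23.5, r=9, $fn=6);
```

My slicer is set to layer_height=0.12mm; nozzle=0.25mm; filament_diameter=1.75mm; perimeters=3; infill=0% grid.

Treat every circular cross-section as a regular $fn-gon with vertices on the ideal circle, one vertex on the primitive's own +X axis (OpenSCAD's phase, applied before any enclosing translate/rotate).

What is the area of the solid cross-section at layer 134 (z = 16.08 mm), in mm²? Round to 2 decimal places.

210.44 mm²

At z = 16.08 mm: the r=9 cylinder gives a regular 6-gon of circumradius 9 (constant along its height) (area = (6/2)·9.000²·sin(360°/6) = 210.44 mm²). Overall, the cross-section is a single solid region. Net area = 210.44 mm².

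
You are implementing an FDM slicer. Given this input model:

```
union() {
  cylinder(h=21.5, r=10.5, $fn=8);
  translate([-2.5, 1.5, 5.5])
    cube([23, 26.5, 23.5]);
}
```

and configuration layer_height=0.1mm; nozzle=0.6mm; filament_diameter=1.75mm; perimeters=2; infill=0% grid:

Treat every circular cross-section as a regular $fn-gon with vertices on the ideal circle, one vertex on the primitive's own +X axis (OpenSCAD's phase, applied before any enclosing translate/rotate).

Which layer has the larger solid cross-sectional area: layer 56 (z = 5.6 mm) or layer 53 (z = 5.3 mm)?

Layer 56 (z = 5.6): the r=10.5 cylinder contributes a regular 8-gon of circumradius 10.5 (area = (8/2)·10.500²·sin(360°/8) = 311.83 mm²); the 23×26.5 cube at (-2.5, 1.5) contributes its full rectangle (area 609.50 mm²); Combining (union): the regions partially overlap — summed areas 921.33 mm² minus the doubly-counted overlap 83.88 mm² gives 837.45 mm² — area = 837.45 mm². So its area = 837.45 mm². Layer 53 (z = 5.3): the cylinder: section is a regular 8-gon, circumradius r=10.5 (area = (8/2)·10.500²·sin(360°/8) = 311.83 mm²); the cube at (-2.5, 1.5) is absent (z outside [5.5, 29]); Merging all regions: only the r=10.5 cylinder is present, so the union is just that shape — area = 311.83 mm². So its area = 311.83 mm². Layer 56 is larger (837.45 vs 311.83 mm²).

layer 56 (z = 5.6 mm)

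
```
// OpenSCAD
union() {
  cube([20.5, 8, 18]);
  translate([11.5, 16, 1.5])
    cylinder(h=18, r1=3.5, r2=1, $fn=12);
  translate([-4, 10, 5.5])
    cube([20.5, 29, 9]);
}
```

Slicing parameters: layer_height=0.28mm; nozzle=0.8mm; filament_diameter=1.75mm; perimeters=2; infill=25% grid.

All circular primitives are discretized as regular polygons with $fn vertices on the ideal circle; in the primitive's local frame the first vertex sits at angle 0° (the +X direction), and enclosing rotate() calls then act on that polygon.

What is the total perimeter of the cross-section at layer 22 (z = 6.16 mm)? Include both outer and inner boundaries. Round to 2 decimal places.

At z = 6.16 mm: the cube (footprint 20.5×8) is included at this height (perimeter 57.00 mm); the cone at (11.5, 16): at t=0.259 of its height the radius interpolates to r₁+(r₂−r₁)t = 2.853, giving a regular 12-gon of that circumradius (perimeter = 2·12·2.853·sin(180°/12) = 17.72 mm); the cube at (-4, 10) is present — its section is the full 20.5×29 rectangle (perimeter 99.00 mm); Merging all regions: the regions partially overlap (shared area 24.42 mm²), so the edge portions inside another operand are dropped and the merged outline is re-measured after clipping — boundary = 156.00 mm. Overall, the cross-section has 2 separate islands. Total boundary length (outer) = 156.00 mm.

156.00 mm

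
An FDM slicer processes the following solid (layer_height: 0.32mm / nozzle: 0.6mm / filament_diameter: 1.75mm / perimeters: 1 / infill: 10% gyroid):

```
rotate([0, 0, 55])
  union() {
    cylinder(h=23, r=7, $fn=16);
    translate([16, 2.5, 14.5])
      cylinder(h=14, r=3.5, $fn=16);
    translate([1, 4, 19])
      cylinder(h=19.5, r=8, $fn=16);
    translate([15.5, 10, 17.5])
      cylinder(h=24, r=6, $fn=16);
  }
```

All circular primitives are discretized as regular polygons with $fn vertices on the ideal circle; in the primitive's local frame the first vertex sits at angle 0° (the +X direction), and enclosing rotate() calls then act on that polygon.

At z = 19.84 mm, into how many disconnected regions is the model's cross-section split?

At z = 19.84 mm: the r=7 cylinder gives a regular 16-gon of circumradius 7 (constant along its height); the r=3.5 cylinder at (16, 2.5) gives a regular 16-gon of circumradius 3.5 (constant along its height); the r=8 cylinder at (1, 4) contributes a regular 16-gon of circumradius 8; the cylinder at (15.5, 10): section is a regular 16-gon, circumradius r=6; Merging all regions: the regions partially overlap (shared area 117.75 mm²), so overlapping operands fuse into one piece — 2 connected regions; (rotated 55° about Z; rotation is an isometry so areas/perimeters/island counts are preserved). The result has 2 disconnected regions.

2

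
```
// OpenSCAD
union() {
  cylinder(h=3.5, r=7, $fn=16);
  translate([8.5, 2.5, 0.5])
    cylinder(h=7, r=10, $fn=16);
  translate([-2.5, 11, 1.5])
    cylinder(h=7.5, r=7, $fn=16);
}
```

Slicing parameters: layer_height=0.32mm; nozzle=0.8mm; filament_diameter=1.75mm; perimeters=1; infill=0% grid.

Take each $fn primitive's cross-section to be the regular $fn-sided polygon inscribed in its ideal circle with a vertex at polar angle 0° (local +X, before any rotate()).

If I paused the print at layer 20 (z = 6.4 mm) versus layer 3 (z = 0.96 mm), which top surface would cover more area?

Layer 20 (z = 6.4): the cylinder is not intersected at this z (z outside [0, 3.5]); the r=10 cylinder at (8.5, 2.5) gives a regular 16-gon of circumradius 10 (constant along its height) (area = (16/2)·10.000²·sin(360°/16) = 306.15 mm²); the r=7 cylinder at (-2.5, 11) contributes a regular 16-gon of circumradius 7 (area = (16/2)·7.000²·sin(360°/16) = 150.01 mm²); Merging all regions: the regions partially overlap — summed areas 456.16 mm² minus the doubly-counted overlap 18.00 mm² gives 438.16 mm² — area = 438.16 mm². So its area = 438.16 mm². Layer 3 (z = 0.96): the r=7 cylinder contributes a regular 16-gon of circumradius 7 (area = (16/2)·7.000²·sin(360°/16) = 150.01 mm²); the r=10 cylinder at (8.5, 2.5) contributes a regular 16-gon of circumradius 10 (area = (16/2)·10.000²·sin(360°/16) = 306.15 mm²); the cylinder at (-2.5, 11) is absent (z outside [1.5, 9]); Merging all regions: the regions partially overlap — summed areas 456.16 mm² minus the doubly-counted overlap 77.10 mm² gives 379.06 mm² — area = 379.06 mm². So its area = 379.06 mm². Layer 20 is larger (438.16 vs 379.06 mm²).

layer 20 (z = 6.4 mm)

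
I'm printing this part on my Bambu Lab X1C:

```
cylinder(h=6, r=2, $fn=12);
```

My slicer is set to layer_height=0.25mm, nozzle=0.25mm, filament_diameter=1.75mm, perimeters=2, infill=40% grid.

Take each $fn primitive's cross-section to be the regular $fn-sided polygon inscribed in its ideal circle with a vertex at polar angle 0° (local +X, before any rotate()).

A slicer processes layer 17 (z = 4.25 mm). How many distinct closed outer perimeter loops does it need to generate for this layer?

1

At z = 4.25 mm: the r=2 cylinder gives a regular 12-gon of circumradius 2 (constant along its height). The result has 1 disconnected region.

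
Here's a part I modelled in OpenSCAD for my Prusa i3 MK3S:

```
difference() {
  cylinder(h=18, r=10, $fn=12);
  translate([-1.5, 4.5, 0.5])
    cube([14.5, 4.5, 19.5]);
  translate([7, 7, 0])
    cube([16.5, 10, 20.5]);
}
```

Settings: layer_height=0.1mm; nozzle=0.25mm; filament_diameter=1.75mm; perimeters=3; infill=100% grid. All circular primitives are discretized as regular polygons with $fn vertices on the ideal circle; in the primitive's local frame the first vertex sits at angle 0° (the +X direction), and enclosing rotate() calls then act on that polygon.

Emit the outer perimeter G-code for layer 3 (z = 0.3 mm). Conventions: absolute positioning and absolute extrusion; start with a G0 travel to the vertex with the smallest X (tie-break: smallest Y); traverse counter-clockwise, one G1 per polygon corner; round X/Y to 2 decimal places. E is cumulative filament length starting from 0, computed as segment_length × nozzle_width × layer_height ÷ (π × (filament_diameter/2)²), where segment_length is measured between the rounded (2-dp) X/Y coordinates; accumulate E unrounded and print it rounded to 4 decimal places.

At z = 0.3 mm: the r=10 cylinder contributes a regular 12-gon of circumradius 10; the cube at (-1.5, 4.5) is absent (z outside [0.5, 20]); the 16.5×10 cube at (7, 7) contributes its full rectangle; After the difference (first − rest): starting from the r=10 cylinder, the 16.5×10 cube at (7, 7) misses the remaining region (no effect) — 1 connected region. The outline is a single polygon with 12 vertices. Extrusion per mm of travel: 0.25 × 0.1 / (π × 0.875²) = 0.010394. Accumulating E over each segment gives final E = 0.6456.

G0 X-10.00 Y0.00 Z0.30
G1 X-8.66 Y-5.00 E0.0538
G1 X-5.00 Y-8.66 E0.1076
G1 X0.00 Y-10.00 E0.1614
G1 X5.00 Y-8.66 E0.2152
G1 X8.66 Y-5.00 E0.2690
G1 X10.00 Y0.00 E0.3228
G1 X8.66 Y5.00 E0.3766
G1 X5.00 Y8.66 E0.4304
G1 X0.00 Y10.00 E0.4842
G1 X-5.00 Y8.66 E0.5380
G1 X-8.66 Y5.00 E0.5918
G1 X-10.00 Y0.00 E0.6456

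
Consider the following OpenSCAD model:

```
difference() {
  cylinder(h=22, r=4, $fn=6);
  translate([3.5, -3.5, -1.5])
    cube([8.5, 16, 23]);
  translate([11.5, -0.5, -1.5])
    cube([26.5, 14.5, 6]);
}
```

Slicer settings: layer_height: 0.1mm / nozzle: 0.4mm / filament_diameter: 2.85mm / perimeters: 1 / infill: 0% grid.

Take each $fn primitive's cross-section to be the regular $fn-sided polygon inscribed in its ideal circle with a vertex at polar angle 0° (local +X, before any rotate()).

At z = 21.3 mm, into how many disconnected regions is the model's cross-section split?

1

At z = 21.3 mm: the r=4 cylinder contributes a regular 6-gon of circumradius 4; the cube at (3.5, -3.5) is present — its section is the full 8.5×16 rectangle; the cube at (11.5, -0.5) is absent (z outside [-1.5, 4.5]); Taking the first minus the rest: starting from the r=4 cylinder, the 8.5×16 cube at (3.5, -3.5) partially overlaps it — only the 0.43 mm² overlap (of its 136.00 mm²) is removed, clipping the outline — 1 connected region. The result has 1 disconnected region.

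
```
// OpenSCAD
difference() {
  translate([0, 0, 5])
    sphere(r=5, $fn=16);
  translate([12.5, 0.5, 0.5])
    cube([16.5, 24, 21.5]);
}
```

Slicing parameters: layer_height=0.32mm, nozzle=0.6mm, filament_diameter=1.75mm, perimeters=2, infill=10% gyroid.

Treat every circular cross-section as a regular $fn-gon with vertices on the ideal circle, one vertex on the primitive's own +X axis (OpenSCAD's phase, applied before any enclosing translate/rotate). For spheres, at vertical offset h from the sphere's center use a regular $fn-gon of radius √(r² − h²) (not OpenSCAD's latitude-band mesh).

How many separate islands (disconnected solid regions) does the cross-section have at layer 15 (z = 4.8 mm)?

At z = 4.8 mm: the sphere: section is a regular 16-gon, circumradius = √(r²−h²) = √(5²−0.2²) = 4.996; the 16.5×24 cube at (12.5, 0.5) contributes its full rectangle; Subtracting the remaining from the first: starting from the r=5 sphere, the 16.5×24 cube at (12.5, 0.5) misses the remaining region (no effect) — 1 connected region. Overall, the cross-section is a single solid region. Island count = 1.

1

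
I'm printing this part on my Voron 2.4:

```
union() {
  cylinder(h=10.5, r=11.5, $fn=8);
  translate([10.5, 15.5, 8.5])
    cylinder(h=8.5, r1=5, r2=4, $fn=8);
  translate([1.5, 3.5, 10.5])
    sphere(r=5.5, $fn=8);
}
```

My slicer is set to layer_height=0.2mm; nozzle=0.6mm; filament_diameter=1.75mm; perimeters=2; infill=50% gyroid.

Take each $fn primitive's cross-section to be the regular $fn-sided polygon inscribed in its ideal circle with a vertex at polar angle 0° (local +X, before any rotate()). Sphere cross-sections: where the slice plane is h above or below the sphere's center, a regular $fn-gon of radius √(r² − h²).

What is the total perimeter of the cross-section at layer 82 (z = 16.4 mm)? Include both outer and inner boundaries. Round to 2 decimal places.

At z = 16.4 mm: the cylinder is absent (z outside [0, 10.5]); the cone at (10.5, 15.5) (r1=5→r2=4) has section circumradius 4.071 here — a regular 8-gon (perimeter = 2·8·4.071·sin(180°/8) = 24.92 mm); the sphere at (1.5, 3.5) is absent (|z−center|=5.900 > r=5.5); Merging all regions: only the cone at (10.5, 15.5) is present, so the union is just that shape — boundary = 24.92 mm. Overall, the cross-section is a single solid region. Total boundary length (outer) = 24.92 mm.

24.92 mm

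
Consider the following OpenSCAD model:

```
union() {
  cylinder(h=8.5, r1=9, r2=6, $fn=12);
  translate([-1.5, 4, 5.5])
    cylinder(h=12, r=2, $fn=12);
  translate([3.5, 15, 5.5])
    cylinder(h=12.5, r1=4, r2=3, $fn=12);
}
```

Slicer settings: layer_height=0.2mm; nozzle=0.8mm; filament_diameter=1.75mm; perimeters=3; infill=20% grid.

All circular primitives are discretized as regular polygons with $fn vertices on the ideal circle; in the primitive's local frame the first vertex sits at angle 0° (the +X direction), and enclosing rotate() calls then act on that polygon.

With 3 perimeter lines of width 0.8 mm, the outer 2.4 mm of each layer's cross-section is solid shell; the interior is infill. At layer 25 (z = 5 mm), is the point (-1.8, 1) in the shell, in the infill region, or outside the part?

infill

At z = 5 mm: the cone: at t=0.588 of its height the radius interpolates to r₁+(r₂−r₁)t = 7.235, giving a regular 12-gon of that circumradius; the cylinder at (-1.5, 4) is not intersected at this z (z outside [5.5, 17.5]); the cone at (3.5, 15) is absent (z outside [5.5, 18]); Taking the union: only the cone is present, so the union is just that shape — 1 connected region. Overall, the cross-section is a single solid region. The nearest boundary edge runs (-6.27, 3.62)→(-7.24, 0.00); distance from the point to it = 4.99 mm. The point is inside the cross-section and 4.99 mm from the nearest boundary — more than the 2.4 mm shell width (3 × 0.8), so it's in the infill interior.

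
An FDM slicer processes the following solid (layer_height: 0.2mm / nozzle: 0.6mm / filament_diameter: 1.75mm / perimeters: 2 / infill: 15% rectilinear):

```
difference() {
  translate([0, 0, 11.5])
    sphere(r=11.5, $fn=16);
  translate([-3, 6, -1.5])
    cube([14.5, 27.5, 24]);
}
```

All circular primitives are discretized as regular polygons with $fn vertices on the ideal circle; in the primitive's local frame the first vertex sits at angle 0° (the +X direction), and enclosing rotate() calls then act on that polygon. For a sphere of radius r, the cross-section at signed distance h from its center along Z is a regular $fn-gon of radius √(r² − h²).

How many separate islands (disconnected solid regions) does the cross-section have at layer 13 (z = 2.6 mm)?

At z = 2.6 mm: the r=11.5 sphere contributes a regular 16-gon of circumradius √(11.5²−8.9²) = 7.283; the cube at (-3, 6) (footprint 14.5×27.5) is included at this height; Subtracting the remaining from the first: starting from the r=11.5 sphere, the 14.5×27.5 cube at (-3, 6) partially overlaps it — only the 6.14 mm² overlap (of its 398.75 mm²) is removed, clipping the outline — 1 connected region. Overall, the cross-section is a single solid region. Island count = 1.

1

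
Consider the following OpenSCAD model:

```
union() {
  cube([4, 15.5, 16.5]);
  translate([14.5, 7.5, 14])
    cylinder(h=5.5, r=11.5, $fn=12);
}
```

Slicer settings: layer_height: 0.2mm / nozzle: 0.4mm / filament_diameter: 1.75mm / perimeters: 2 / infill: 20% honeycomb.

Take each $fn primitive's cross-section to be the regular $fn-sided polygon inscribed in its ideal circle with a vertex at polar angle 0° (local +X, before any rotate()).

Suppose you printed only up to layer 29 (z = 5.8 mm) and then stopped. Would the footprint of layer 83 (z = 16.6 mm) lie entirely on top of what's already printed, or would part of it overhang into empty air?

part overhangs

Compare the two slices. At z = 5.8: the 4×15.5 cube contributes its full rectangle (area 62.00 mm²); the cylinder at (14.5, 7.5) does not reach this height (z outside [14, 19.5]); Merging all regions: only the 4×15.5 cube is present, so the union is just that shape — area = 62.00 mm². At z = 16.6: the cube does not reach this height (z outside [0, 16.5]); the r=11.5 cylinder at (14.5, 7.5) gives a regular 12-gon of circumradius 11.5 (constant along its height) (area = (12/2)·11.500²·sin(360°/12) = 396.75 mm²); Combining (union): only the r=11.5 cylinder at (14.5, 7.5) is present, so the union is just that shape — area = 396.75 mm². Checking containment: at z = 16.6 the cross-section extends beyond the z = 5.8 cross-section by about 393.02 mm².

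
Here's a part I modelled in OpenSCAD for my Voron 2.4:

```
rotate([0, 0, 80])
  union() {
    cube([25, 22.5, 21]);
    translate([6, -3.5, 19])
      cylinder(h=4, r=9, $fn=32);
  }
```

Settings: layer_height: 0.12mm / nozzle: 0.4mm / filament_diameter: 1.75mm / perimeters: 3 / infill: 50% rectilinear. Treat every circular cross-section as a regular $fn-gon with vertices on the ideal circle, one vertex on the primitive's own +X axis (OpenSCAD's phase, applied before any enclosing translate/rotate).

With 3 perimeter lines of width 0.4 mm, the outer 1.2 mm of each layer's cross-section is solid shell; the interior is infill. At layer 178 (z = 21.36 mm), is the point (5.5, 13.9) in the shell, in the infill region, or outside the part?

shell

At z = 21.36 mm: the cube is absent (z outside [0, 21]); the r=9 cylinder at (6, -3.5) contributes a regular 32-gon of circumradius 9; Combining (union): only the r=9 cylinder at (6, -3.5) is present, so the union is just that shape — 1 connected region; (rotated 80° about Z; rotation is an isometry so areas/perimeters/island counts are preserved). Overall, the cross-section is a single solid region. Undo the 80° rotation: the query point maps to (14.644, -3.003) in the un-rotated model frame. The nearest boundary edge runs (15.00, -3.50)→(14.83, -1.74); distance from the point to it = 0.31 mm. The point is inside the cross-section, 0.31 mm from the nearest boundary — within the 1.2 mm shell band (3 × 0.4).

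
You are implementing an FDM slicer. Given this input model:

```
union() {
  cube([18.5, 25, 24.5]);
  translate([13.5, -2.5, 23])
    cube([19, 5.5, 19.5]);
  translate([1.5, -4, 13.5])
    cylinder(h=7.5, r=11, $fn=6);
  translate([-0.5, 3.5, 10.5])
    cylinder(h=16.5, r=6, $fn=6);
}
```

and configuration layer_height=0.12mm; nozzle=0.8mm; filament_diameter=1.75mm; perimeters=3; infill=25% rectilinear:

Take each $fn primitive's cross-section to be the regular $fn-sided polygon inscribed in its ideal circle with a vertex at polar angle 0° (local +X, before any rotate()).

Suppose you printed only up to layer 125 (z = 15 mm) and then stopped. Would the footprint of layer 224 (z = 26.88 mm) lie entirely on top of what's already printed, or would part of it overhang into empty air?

Compare the two slices. At z = 15: the cube is present — its section is the full 18.5×25 rectangle (area 462.50 mm²); the cube at (13.5, -2.5) is absent (z outside [23, 42.5]); the r=11 cylinder at (1.5, -4) contributes a regular 6-gon of circumradius 11 (area = (6/2)·11.000²·sin(360°/6) = 314.37 mm²); the r=6 cylinder at (-0.5, 3.5) contributes a regular 6-gon of circumradius 6 (area = (6/2)·6.000²·sin(360°/6) = 93.53 mm²); Taking the union: the regions partially overlap — summed areas 870.40 mm² minus the doubly-counted overlap 123.57 mm² gives 746.82 mm² — area = 746.82 mm². At z = 26.88: the cube is absent (z outside [0, 24.5]); the 19×5.5 cube at (13.5, -2.5) contributes its full rectangle (area 104.50 mm²); the cylinder at (1.5, -4) is not intersected at this z (z outside [13.5, 21]); the cylinder at (-0.5, 3.5): section is a regular 6-gon, circumradius r=6 (area = (6/2)·6.000²·sin(360°/6) = 93.53 mm²); Merging all regions: the 2 present regions are separate (no shared area or edge), so areas and boundary lengths simply add and each stays a separate island — area = 198.03 mm². Checking containment: at z = 26.88 the cross-section extends beyond the z = 15 cross-section by about 89.50 mm².

part overhangs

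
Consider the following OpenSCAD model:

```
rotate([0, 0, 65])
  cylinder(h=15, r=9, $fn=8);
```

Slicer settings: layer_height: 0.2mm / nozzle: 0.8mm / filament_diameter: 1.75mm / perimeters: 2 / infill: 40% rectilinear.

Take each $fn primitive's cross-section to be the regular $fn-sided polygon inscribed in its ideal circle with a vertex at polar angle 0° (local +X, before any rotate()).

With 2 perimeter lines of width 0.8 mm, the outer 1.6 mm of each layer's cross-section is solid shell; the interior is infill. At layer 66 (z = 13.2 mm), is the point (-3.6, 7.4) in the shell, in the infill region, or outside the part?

At z = 13.2 mm: the r=9 cylinder gives a regular 8-gon of circumradius 9 (constant along its height); (rotated 65° about Z; rotation is an isometry so areas/perimeters/island counts are preserved). Overall, the cross-section is a single solid region. Undo the 65° rotation: the query point maps to (5.185, 6.390) in the un-rotated model frame. The nearest boundary edge runs (6.36, 6.36)→(0.00, 9.00); distance from the point to it = 0.43 mm. The point is inside the cross-section, 0.43 mm from the nearest boundary — within the 1.6 mm shell band (2 × 0.8).

shell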